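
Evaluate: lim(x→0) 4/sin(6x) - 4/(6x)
This is an ∞-∞ indeterminate form.

Combine fractions or rationalize to convert ∞-∞ to 0/0 form:
  lim(x→0) 4/sin(6x) - 4/(6x) = 0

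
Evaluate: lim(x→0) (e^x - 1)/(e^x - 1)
This is a 0/0 indeterminate form.

Apply L'Hôpital's rule: differentiate numerator and denominator separately.
  f(x) = e^(x) - 1   ⇒   f'(x) = e^(x)
  g(x) = e^(x) - 1   ⇒   g'(x) = e^(x)
  lim(x→0) f'(x)/g'(x) = lim(x→0) (e^(x))/(e^(x))
  = 1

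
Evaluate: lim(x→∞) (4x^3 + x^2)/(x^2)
This is an ∞/∞ indeterminate form.

Apply L'Hôpital's rule: differentiate numerator and denominator separately.
  f(x) = 4·x^3 + x^2   ⇒   f'(x) = 12·x^2 + 2·x
  g(x) = x^2   ⇒   g'(x) = 2·x
  lim(x→∞) f'(x)/g'(x) = lim(x→∞) (12·x^2 + 2·x)/(2·x)
  = ∞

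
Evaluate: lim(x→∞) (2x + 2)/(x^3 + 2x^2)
This is an ∞/∞ indeterminate form.

Apply L'Hôpital's rule: differentiate numerator and denominator separately.
  f(x) = 2·x + 2   ⇒   f'(x) = 2
  g(x) = x^3 + 2·x^2   ⇒   g'(x) = 3·x^2 + 4·x
  lim(x→∞) f'(x)/g'(x) = lim(x→∞) (2)/(3·x^2 + 4·x)
  = 0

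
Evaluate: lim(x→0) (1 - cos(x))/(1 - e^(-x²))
This is a 0/0 indeterminate form.

Apply L'Hôpital's rule: differentiate numerator and denominator separately.
  f(x) = 1 - cos(x)   ⇒   f'(x) = sin(x)
  g(x) = 1 - e^(-x^2)   ⇒   g'(x) = 2·x·e^(-x^2)
  lim(x→0) f'(x)/g'(x) = lim(x→0) (sin(x))/(2·x·e^(-x^2))
  = 1/2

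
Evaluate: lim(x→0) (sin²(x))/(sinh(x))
This is a 0/0 indeterminate form.

Apply L'Hôpital's rule: differentiate numerator and denominator separately.
  f(x) = sin(x)^2   ⇒   f'(x) = 2·sin(x)·cos(x)
  g(x) = sinh(x)   ⇒   g'(x) = cosh(x)
  lim(x→0) f'(x)/g'(x) = lim(x→0) (2·sin(x)·cos(x))/(cosh(x))
  = 0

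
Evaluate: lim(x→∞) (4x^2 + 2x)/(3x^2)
This is an ∞/∞ indeterminate form.

Apply L'Hôpital's rule: differentiate numerator and denominator separately.
  f(x) = 4·x^2 + 2·x   ⇒   f'(x) = 8·x + 2
  g(x) = 3·x^2   ⇒   g'(x) = 6·x
  lim(x→∞) f'(x)/g'(x) = lim(x→∞) (8·x + 2)/(6·x)
  = 4/3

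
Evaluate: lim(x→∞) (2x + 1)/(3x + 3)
This is an ∞/∞ indeterminate form.

Apply L'Hôpital's rule: differentiate numerator and denominator separately.
  f(x) = 2·x + 1   ⇒   f'(x) = 2
  g(x) = 3·x + 3   ⇒   g'(x) = 3
  lim(x→∞) f'(x)/g'(x) = lim(x→∞) (2)/(3)
  = 2/3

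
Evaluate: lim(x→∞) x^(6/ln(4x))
This is an exponential indeterminate form.

For exponential indeterminate forms, take the natural log:
  Let L = lim(x→∞) x^(6/ln(4x))
  Then ln(L) = lim(x→∞) [exponent × ln(base)]
  Evaluate using L'Hôpital or standard limits, then exponentiate.
  L = e^(6)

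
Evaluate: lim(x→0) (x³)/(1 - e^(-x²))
This is a 0/0 indeterminate form.

Apply L'Hôpital's rule: differentiate numerator and denominator separately.
  f(x) = x^3   ⇒   f'(x) = 3·x^2
  g(x) = 1 - e^(-x^2)   ⇒   g'(x) = 2·x·e^(-x^2)
  lim(x→0) f'(x)/g'(x) = lim(x→0) (3·x^2)/(2·x·e^(-x^2))
  = 0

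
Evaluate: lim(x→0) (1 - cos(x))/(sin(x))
This is a 0/0 indeterminate form.

Apply L'Hôpital's rule: differentiate numerator and denominator separately.
  f(x) = 1 - cos(x)   ⇒   f'(x) = sin(x)
  g(x) = sin(x)   ⇒   g'(x) = cos(x)
  lim(x→0) f'(x)/g'(x) = lim(x→0) (sin(x))/(cos(x))
  = 0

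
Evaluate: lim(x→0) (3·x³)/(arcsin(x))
This is a 0/0 indeterminate form.

Apply L'Hôpital's rule: differentiate numerator and denominator separately.
  f(x) = 3·x^3   ⇒   f'(x) = 9·x^2
  g(x) = asin(x)   ⇒   g'(x) = 1/sqrt(1 - x^2)
  lim(x→0) f'(x)/g'(x) = lim(x→0) (9·x^2)/(1/sqrt(1 - x^2))
  = 0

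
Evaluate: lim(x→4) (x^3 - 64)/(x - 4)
This is a standard limit.

Factor or rationalize the expression:
  lim(x→4) (x^3 - 64)/(x - 4) = 48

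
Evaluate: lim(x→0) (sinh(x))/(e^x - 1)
This is a 0/0 indeterminate form.

Apply L'Hôpital's rule: differentiate numerator and denominator separately.
  f(x) = sinh(x)   ⇒   f'(x) = cosh(x)
  g(x) = e^(x) - 1   ⇒   g'(x) = e^(x)
  lim(x→0) f'(x)/g'(x) = lim(x→0) (cosh(x))/(e^(x))
  = 1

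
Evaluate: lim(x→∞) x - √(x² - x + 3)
This is an ∞-∞ indeterminate form.

Combine fractions or rationalize to convert ∞-∞ to 0/0 form:
  lim(x→∞) x - √(x² - x + 3) = 1/2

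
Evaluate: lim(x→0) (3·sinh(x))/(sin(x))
This is a 0/0 indeterminate form.

Apply L'Hôpital's rule: differentiate numerator and denominator separately.
  f(x) = 3·sinh(x)   ⇒   f'(x) = 3·cosh(x)
  g(x) = sin(x)   ⇒   g'(x) = cos(x)
  lim(x→0) f'(x)/g'(x) = lim(x→0) (3·cosh(x))/(cos(x))
  = 3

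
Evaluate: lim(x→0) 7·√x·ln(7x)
This is a 0·∞ indeterminate form.

Rewrite 0·∞ as a quotient (0/0 or ∞/∞ form), then apply L'Hôpital's rule:
  lim(x→0) 7·√x·ln(7x) = 0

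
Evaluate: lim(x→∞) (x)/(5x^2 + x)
This is an ∞/∞ indeterminate form.

Apply L'Hôpital's rule: differentiate numerator and denominator separately.
  f(x) = x   ⇒   f'(x) = 1
  g(x) = 5·x^2 + x   ⇒   g'(x) = 10·x + 1
  lim(x→∞) f'(x)/g'(x) = lim(x→∞) (1)/(10·x + 1)
  = 0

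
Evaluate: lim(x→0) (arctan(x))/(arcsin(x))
This is a 0/0 indeterminate form.

Apply L'Hôpital's rule: differentiate numerator and denominator separately.
  f(x) = atan(x)   ⇒   f'(x) = 1/(x^2 + 1)
  g(x) = asin(x)   ⇒   g'(x) = 1/sqrt(1 - x^2)
  lim(x→0) f'(x)/g'(x) = lim(x→0) (1/(x^2 + 1))/(1/sqrt(1 - x^2))
  = 1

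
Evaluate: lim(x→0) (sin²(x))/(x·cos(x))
This is a 0/0 indeterminate form.

Apply L'Hôpital's rule: differentiate numerator and denominator separately.
  f(x) = sin(x)^2   ⇒   f'(x) = 2·sin(x)·cos(x)
  g(x) = x·cos(x)   ⇒   g'(x) = -x·sin(x) + cos(x)
  lim(x→0) f'(x)/g'(x) = lim(x→0) (2·sin(x)·cos(x))/(-x·sin(x) + cos(x))
  = 0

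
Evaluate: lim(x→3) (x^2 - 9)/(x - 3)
This is a standard limit.

Factor or rationalize the expression:
  lim(x→3) (x^2 - 9)/(x - 3) = 6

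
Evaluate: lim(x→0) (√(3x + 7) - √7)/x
This is a standard limit.

Factor or rationalize the expression:
  lim(x→0) (√(3x + 7) - √7)/x = 3·sqrt(7)/14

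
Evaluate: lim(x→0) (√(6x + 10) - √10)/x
This is a standard limit.

Factor or rationalize the expression:
  lim(x→0) (√(6x + 10) - √10)/x = 3·sqrt(10)/10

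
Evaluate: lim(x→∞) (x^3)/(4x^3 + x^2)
This is an ∞/∞ indeterminate form.

Apply L'Hôpital's rule: differentiate numerator and denominator separately.
  f(x) = x^3   ⇒   f'(x) = 3·x^2
  g(x) = 4·x^3 + x^2   ⇒   g'(x) = 12·x^2 + 2·x
  lim(x→∞) f'(x)/g'(x) = lim(x→∞) (3·x^2)/(12·x^2 + 2·x)
  = 1/4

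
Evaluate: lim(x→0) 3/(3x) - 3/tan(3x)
This is an ∞-∞ indeterminate form.

Combine fractions or rationalize to convert ∞-∞ to 0/0 form:
  lim(x→0) 3/(3x) - 3/tan(3x) = 0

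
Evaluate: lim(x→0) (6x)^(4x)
This is an exponential indeterminate form.

For exponential indeterminate forms, take the natural log:
  Let L = lim(x→0) (6x)^(4x)
  Then ln(L) = lim(x→0) [exponent × ln(base)]
  Evaluate using L'Hôpital or standard limits, then exponentiate.
  L = 1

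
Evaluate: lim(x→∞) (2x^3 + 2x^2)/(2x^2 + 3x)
This is an ∞/∞ indeterminate form.

Apply L'Hôpital's rule: differentiate numerator and denominator separately.
  f(x) = 2·x^3 + 2·x^2   ⇒   f'(x) = 6·x^2 + 4·x
  g(x) = 2·x^2 + 3·x   ⇒   g'(x) = 4·x + 3
  lim(x→∞) f'(x)/g'(x) = lim(x→∞) (6·x^2 + 4·x)/(4·x + 3)
  = ∞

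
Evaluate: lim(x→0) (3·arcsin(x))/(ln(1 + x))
This is a 0/0 indeterminate form.

Apply L'Hôpital's rule: differentiate numerator and denominator separately.
  f(x) = 3·asin(x)   ⇒   f'(x) = 3/sqrt(1 - x^2)
  g(x) = ln(x + 1)   ⇒   g'(x) = 1/(x + 1)
  lim(x→0) f'(x)/g'(x) = lim(x→0) (3/sqrt(1 - x^2))/(1/(x + 1))
  = 3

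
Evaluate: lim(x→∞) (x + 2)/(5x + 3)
This is an ∞/∞ indeterminate form.

Apply L'Hôpital's rule: differentiate numerator and denominator separately.
  f(x) = x + 2   ⇒   f'(x) = 1
  g(x) = 5·x + 3   ⇒   g'(x) = 5
  lim(x→∞) f'(x)/g'(x) = lim(x→∞) (1)/(5)
  = 1/5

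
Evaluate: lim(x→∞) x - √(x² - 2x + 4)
This is an ∞-∞ indeterminate form.

Combine fractions or rationalize to convert ∞-∞ to 0/0 form:
  lim(x→∞) x - √(x² - 2x + 4) = 1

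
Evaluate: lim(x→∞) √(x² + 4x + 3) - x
This is an ∞-∞ indeterminate form.

Combine fractions or rationalize to convert ∞-∞ to 0/0 form:
  lim(x→∞) √(x² + 4x + 3) - x = 2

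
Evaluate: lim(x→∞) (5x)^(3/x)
This is an exponential indeterminate form.

For exponential indeterminate forms, take the natural log:
  Let L = lim(x→∞) (5x)^(3/x)
  Then ln(L) = lim(x→∞) [exponent × ln(base)]
  Evaluate using L'Hôpital or standard limits, then exponentiate.
  L = 1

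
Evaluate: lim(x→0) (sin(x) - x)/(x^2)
This is a 0/0 indeterminate form.

Apply L'Hôpital's rule: differentiate numerator and denominator separately.
  f(x) = -x + sin(x)   ⇒   f'(x) = cos(x) - 1
  g(x) = x^2   ⇒   g'(x) = 2·x
  lim(x→0) f'(x)/g'(x) = lim(x→0) (cos(x) - 1)/(2·x)
  = 0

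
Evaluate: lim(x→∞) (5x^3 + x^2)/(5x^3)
This is an ∞/∞ indeterminate form.

Apply L'Hôpital's rule: differentiate numerator and denominator separately.
  f(x) = 5·x^3 + x^2   ⇒   f'(x) = 15·x^2 + 2·x
  g(x) = 5·x^3   ⇒   g'(x) = 15·x^2
  lim(x→∞) f'(x)/g'(x) = lim(x→∞) (15·x^2 + 2·x)/(15·x^2)
  = 1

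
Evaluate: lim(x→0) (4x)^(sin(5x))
This is an exponential indeterminate form.

For exponential indeterminate forms, take the natural log:
  Let L = lim(x→0) (4x)^(sin(5x))
  Then ln(L) = lim(x→0) [exponent × ln(base)]
  Evaluate using L'Hôpital or standard limits, then exponentiate.
  L = 1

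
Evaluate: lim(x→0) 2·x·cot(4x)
This is a 0·∞ indeterminate form.

Rewrite 0·∞ as a quotient (0/0 or ∞/∞ form), then apply L'Hôpital's rule:
  lim(x→0) 2·x·cot(4x) = 1/2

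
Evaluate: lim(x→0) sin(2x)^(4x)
This is an exponential indeterminate form.

For exponential indeterminate forms, take the natural log:
  Let L = lim(x→0) sin(2x)^(4x)
  Then ln(L) = lim(x→0) [exponent × ln(base)]
  Evaluate using L'Hôpital or standard limits, then exponentiate.
  L = 1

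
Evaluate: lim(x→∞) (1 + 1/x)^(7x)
This is an exponential indeterminate form.

For exponential indeterminate forms, take the natural log:
  Let L = lim(x→∞) (1 + 1/x)^(7x)
  Then ln(L) = lim(x→∞) [exponent × ln(base)]
  Evaluate using L'Hôpital or standard limits, then exponentiate.
  L = e^(7)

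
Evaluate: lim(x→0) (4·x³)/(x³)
This is a 0/0 indeterminate form.

Apply L'Hôpital's rule: differentiate numerator and denominator separately.
  f(x) = 4·x^3   ⇒   f'(x) = 12·x^2
  g(x) = x^3   ⇒   g'(x) = 3·x^2
  lim(x→0) f'(x)/g'(x) = lim(x→0) (12·x^2)/(3·x^2)
  = 4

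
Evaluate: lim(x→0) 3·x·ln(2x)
This is a 0·∞ indeterminate form.

Rewrite 0·∞ as a quotient (0/0 or ∞/∞ form), then apply L'Hôpital's rule:
  lim(x→0) 3·x·ln(2x) = 0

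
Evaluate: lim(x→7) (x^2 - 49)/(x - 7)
This is a standard limit.

Factor or rationalize the expression:
  lim(x→7) (x^2 - 49)/(x - 7) = 14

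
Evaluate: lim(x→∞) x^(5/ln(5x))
This is an exponential indeterminate form.

For exponential indeterminate forms, take the natural log:
  Let L = lim(x→∞) x^(5/ln(5x))
  Then ln(L) = lim(x→∞) [exponent × ln(base)]
  Evaluate using L'Hôpital or standard limits, then exponentiate.
  L = e^(5)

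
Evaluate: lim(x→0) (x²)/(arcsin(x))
This is a 0/0 indeterminate form.

Apply L'Hôpital's rule: differentiate numerator and denominator separately.
  f(x) = x^2   ⇒   f'(x) = 2·x
  g(x) = asin(x)   ⇒   g'(x) = 1/sqrt(1 - x^2)
  lim(x→0) f'(x)/g'(x) = lim(x→0) (2·x)/(1/sqrt(1 - x^2))
  = 0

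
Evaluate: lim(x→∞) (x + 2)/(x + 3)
This is an ∞/∞ indeterminate form.

Apply L'Hôpital's rule: differentiate numerator and denominator separately.
  f(x) = x + 2   ⇒   f'(x) = 1
  g(x) = x + 3   ⇒   g'(x) = 1
  lim(x→∞) f'(x)/g'(x) = lim(x→∞) (1)/(1)
  = 1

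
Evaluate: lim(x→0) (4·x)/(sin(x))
This is a 0/0 indeterminate form.

Apply L'Hôpital's rule: differentiate numerator and denominator separately.
  f(x) = 4·x   ⇒   f'(x) = 4
  g(x) = sin(x)   ⇒   g'(x) = cos(x)
  lim(x→0) f'(x)/g'(x) = lim(x→0) (4)/(cos(x))
  = 4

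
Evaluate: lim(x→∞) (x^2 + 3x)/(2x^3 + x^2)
This is an ∞/∞ indeterminate form.

Apply L'Hôpital's rule: differentiate numerator and denominator separately.
  f(x) = x^2 + 3·x   ⇒   f'(x) = 2·x + 3
  g(x) = 2·x^3 + x^2   ⇒   g'(x) = 6·x^2 + 2·x
  lim(x→∞) f'(x)/g'(x) = lim(x→∞) (2·x + 3)/(6·x^2 + 2·x)
  = 0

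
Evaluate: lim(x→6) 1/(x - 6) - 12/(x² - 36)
This is an ∞-∞ indeterminate form.

Combine fractions or rationalize to convert ∞-∞ to 0/0 form:
  lim(x→6) 1/(x - 6) - 12/(x² - 36) = 1/12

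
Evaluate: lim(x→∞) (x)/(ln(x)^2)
This is an ∞/∞ indeterminate form.

Apply L'Hôpital's rule: differentiate numerator and denominator separately.
  f(x) = x   ⇒   f'(x) = 1
  g(x) = ln(x)^2   ⇒   g'(x) = 2·ln(x)/x
  lim(x→∞) f'(x)/g'(x) = lim(x→∞) (1)/(2·ln(x)/x)
  = ∞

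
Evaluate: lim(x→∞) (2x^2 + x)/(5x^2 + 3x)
This is an ∞/∞ indeterminate form.

Apply L'Hôpital's rule: differentiate numerator and denominator separately.
  f(x) = 2·x^2 + x   ⇒   f'(x) = 4·x + 1
  g(x) = 5·x^2 + 3·x   ⇒   g'(x) = 10·x + 3
  lim(x→∞) f'(x)/g'(x) = lim(x→∞) (4·x + 1)/(10·x + 3)
  = 2/5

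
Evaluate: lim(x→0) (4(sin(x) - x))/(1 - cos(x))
This is a 0/0 indeterminate form.

Apply L'Hôpital's rule: differentiate numerator and denominator separately.
  f(x) = -4·x + 4·sin(x)   ⇒   f'(x) = 4·cos(x) - 4
  g(x) = 1 - cos(x)   ⇒   g'(x) = sin(x)
  lim(x→0) f'(x)/g'(x) = lim(x→0) (4·cos(x) - 4)/(sin(x))
  = 0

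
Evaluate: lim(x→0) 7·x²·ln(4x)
This is a 0·∞ indeterminate form.

Rewrite 0·∞ as a quotient (0/0 or ∞/∞ form), then apply L'Hôpital's rule:
  lim(x→0) 7·x²·ln(4x) = 0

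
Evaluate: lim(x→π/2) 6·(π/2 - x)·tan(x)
This is a 0·∞ indeterminate form.

Rewrite 0·∞ as a quotient (0/0 or ∞/∞ form), then apply L'Hôpital's rule:
  lim(x→π/2) 6·(π/2 - x)·tan(x) = 6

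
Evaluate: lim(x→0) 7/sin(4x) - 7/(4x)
This is an ∞-∞ indeterminate form.

Combine fractions or rationalize to convert ∞-∞ to 0/0 form:
  lim(x→0) 7/sin(4x) - 7/(4x) = 0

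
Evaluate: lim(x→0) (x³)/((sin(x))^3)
This is a 0/0 indeterminate form.

Apply L'Hôpital's rule: differentiate numerator and denominator separately.
  f(x) = x^3   ⇒   f'(x) = 3·x^2
  g(x) = sin(x)^3   ⇒   g'(x) = 3·sin(x)^2·cos(x)
  lim(x→0) f'(x)/g'(x) = lim(x→0) (3·x^2)/(3·sin(x)^2·cos(x))
  = 1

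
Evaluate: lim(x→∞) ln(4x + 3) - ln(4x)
This is an ∞-∞ indeterminate form.

Combine fractions or rationalize to convert ∞-∞ to 0/0 form:
  lim(x→∞) ln(4x + 3) - ln(4x) = 0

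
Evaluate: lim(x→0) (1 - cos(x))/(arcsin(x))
This is a 0/0 indeterminate form.

Apply L'Hôpital's rule: differentiate numerator and denominator separately.
  f(x) = 1 - cos(x)   ⇒   f'(x) = sin(x)
  g(x) = asin(x)   ⇒   g'(x) = 1/sqrt(1 - x^2)
  lim(x→0) f'(x)/g'(x) = lim(x→0) (sin(x))/(1/sqrt(1 - x^2))
  = 0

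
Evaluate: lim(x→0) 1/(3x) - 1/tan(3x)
This is an ∞-∞ indeterminate form.

Combine fractions or rationalize to convert ∞-∞ to 0/0 form:
  lim(x→0) 1/(3x) - 1/tan(3x) = 0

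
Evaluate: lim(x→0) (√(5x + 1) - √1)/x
This is a standard limit.

Factor or rationalize the expression:
  lim(x→0) (√(5x + 1) - √1)/x = 5/2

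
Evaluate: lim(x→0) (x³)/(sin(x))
This is a 0/0 indeterminate form.

Apply L'Hôpital's rule: differentiate numerator and denominator separately.
  f(x) = x^3   ⇒   f'(x) = 3·x^2
  g(x) = sin(x)   ⇒   g'(x) = cos(x)
  lim(x→0) f'(x)/g'(x) = lim(x→0) (3·x^2)/(cos(x))
  = 0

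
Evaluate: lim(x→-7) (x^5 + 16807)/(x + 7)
This is a standard limit.

Factor or rationalize the expression:
  lim(x→-7) (x^5 + 16807)/(x + 7) = 12005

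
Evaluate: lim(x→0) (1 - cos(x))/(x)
This is a 0/0 indeterminate form.

Apply L'Hôpital's rule: differentiate numerator and denominator separately.
  f(x) = 1 - cos(x)   ⇒   f'(x) = sin(x)
  g(x) = x   ⇒   g'(x) = 1
  lim(x→0) f'(x)/g'(x) = lim(x→0) (sin(x))/(1)
  = 0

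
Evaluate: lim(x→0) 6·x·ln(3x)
This is a 0·∞ indeterminate form.

Rewrite 0·∞ as a quotient (0/0 or ∞/∞ form), then apply L'Hôpital's rule:
  lim(x→0) 6·x·ln(3x) = 0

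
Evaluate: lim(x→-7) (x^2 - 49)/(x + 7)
This is a standard limit.

Factor or rationalize the expression:
  lim(x→-7) (x^2 - 49)/(x + 7) = -14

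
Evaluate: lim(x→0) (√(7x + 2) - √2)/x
This is a standard limit.

Factor or rationalize the expression:
  lim(x→0) (√(7x + 2) - √2)/x = 7·sqrt(2)/4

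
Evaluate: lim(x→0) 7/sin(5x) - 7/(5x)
This is an ∞-∞ indeterminate form.

Combine fractions or rationalize to convert ∞-∞ to 0/0 form:
  lim(x→0) 7/sin(5x) - 7/(5x) = 0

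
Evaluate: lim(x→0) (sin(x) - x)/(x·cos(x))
This is a 0/0 indeterminate form.

Apply L'Hôpital's rule: differentiate numerator and denominator separately.
  f(x) = -x + sin(x)   ⇒   f'(x) = cos(x) - 1
  g(x) = x·cos(x)   ⇒   g'(x) = -x·sin(x) + cos(x)
  lim(x→0) f'(x)/g'(x) = lim(x→0) (cos(x) - 1)/(-x·sin(x) + cos(x))
  = 0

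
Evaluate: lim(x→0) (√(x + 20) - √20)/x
This is a standard limit.

Factor or rationalize the expression:
  lim(x→0) (√(x + 20) - √20)/x = sqrt(5)/20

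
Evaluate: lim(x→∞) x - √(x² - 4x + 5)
This is an ∞-∞ indeterminate form.

Combine fractions or rationalize to convert ∞-∞ to 0/0 form:
  lim(x→∞) x - √(x² - 4x + 5) = 2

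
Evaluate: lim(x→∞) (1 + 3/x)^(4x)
This is an exponential indeterminate form.

For exponential indeterminate forms, take the natural log:
  Let L = lim(x→∞) (1 + 3/x)^(4x)
  Then ln(L) = lim(x→∞) [exponent × ln(base)]
  Evaluate using L'Hôpital or standard limits, then exponentiate.
  L = e^(12)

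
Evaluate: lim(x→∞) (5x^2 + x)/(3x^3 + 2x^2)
This is an ∞/∞ indeterminate form.

Apply L'Hôpital's rule: differentiate numerator and denominator separately.
  f(x) = 5·x^2 + x   ⇒   f'(x) = 10·x + 1
  g(x) = 3·x^3 + 2·x^2   ⇒   g'(x) = 9·x^2 + 4·x
  lim(x→∞) f'(x)/g'(x) = lim(x→∞) (10·x + 1)/(9·x^2 + 4·x)
  = 0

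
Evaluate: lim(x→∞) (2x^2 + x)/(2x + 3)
This is an ∞/∞ indeterminate form.

Apply L'Hôpital's rule: differentiate numerator and denominator separately.
  f(x) = 2·x^2 + x   ⇒   f'(x) = 4·x + 1
  g(x) = 2·x + 3   ⇒   g'(x) = 2
  lim(x→∞) f'(x)/g'(x) = lim(x→∞) (4·x + 1)/(2)
  = ∞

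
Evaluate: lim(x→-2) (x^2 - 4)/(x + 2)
This is a standard limit.

Factor or rationalize the expression:
  lim(x→-2) (x^2 - 4)/(x + 2) = -4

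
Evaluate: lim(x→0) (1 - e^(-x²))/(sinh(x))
This is a 0/0 indeterminate form.

Apply L'Hôpital's rule: differentiate numerator and denominator separately.
  f(x) = 1 - e^(-x^2)   ⇒   f'(x) = 2·x·e^(-x^2)
  g(x) = sinh(x)   ⇒   g'(x) = cosh(x)
  lim(x→0) f'(x)/g'(x) = lim(x→0) (2·x·e^(-x^2))/(cosh(x))
  = 0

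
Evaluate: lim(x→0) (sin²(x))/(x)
This is a 0/0 indeterminate form.

Apply L'Hôpital's rule: differentiate numerator and denominator separately.
  f(x) = sin(x)^2   ⇒   f'(x) = 2·sin(x)·cos(x)
  g(x) = x   ⇒   g'(x) = 1
  lim(x→0) f'(x)/g'(x) = lim(x→0) (2·sin(x)·cos(x))/(1)
  = 0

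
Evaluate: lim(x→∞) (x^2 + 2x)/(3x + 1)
This is an ∞/∞ indeterminate form.

Apply L'Hôpital's rule: differentiate numerator and denominator separately.
  f(x) = x^2 + 2·x   ⇒   f'(x) = 2·x + 2
  g(x) = 3·x + 1   ⇒   g'(x) = 3
  lim(x→∞) f'(x)/g'(x) = lim(x→∞) (2·x + 2)/(3)
  = ∞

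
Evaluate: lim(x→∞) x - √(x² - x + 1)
This is an ∞-∞ indeterminate form.

Combine fractions or rationalize to convert ∞-∞ to 0/0 form:
  lim(x→∞) x - √(x² - x + 1) = 1/2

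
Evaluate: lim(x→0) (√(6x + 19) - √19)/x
This is a standard limit.

Factor or rationalize the expression:
  lim(x→0) (√(6x + 19) - √19)/x = 3·sqrt(19)/19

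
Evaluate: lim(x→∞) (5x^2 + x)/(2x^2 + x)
This is an ∞/∞ indeterminate form.

Apply L'Hôpital's rule: differentiate numerator and denominator separately.
  f(x) = 5·x^2 + x   ⇒   f'(x) = 10·x + 1
  g(x) = 2·x^2 + x   ⇒   g'(x) = 4·x + 1
  lim(x→∞) f'(x)/g'(x) = lim(x→∞) (10·x + 1)/(4·x + 1)
  = 5/2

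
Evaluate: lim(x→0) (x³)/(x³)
This is a 0/0 indeterminate form.

Apply L'Hôpital's rule: differentiate numerator and denominator separately.
  f(x) = x^3   ⇒   f'(x) = 3·x^2
  g(x) = x^3   ⇒   g'(x) = 3·x^2
  lim(x→0) f'(x)/g'(x) = lim(x→0) (3·x^2)/(3·x^2)
  = 1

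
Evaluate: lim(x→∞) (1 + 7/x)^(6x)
This is an exponential indeterminate form.

For exponential indeterminate forms, take the natural log:
  Let L = lim(x→∞) (1 + 7/x)^(6x)
  Then ln(L) = lim(x→∞) [exponent × ln(base)]
  Evaluate using L'Hôpital or standard limits, then exponentiate.
  L = e^(42)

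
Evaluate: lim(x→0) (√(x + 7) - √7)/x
This is a standard limit.

Factor or rationalize the expression:
  lim(x→0) (√(x + 7) - √7)/x = sqrt(7)/14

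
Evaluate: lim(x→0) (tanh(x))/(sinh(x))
This is a 0/0 indeterminate form.

Apply L'Hôpital's rule: differentiate numerator and denominator separately.
  f(x) = tanh(x)   ⇒   f'(x) = 1 - tanh(x)^2
  g(x) = sinh(x)   ⇒   g'(x) = cosh(x)
  lim(x→0) f'(x)/g'(x) = lim(x→0) (1 - tanh(x)^2)/(cosh(x))
  = 1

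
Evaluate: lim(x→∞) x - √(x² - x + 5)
This is an ∞-∞ indeterminate form.

Combine fractions or rationalize to convert ∞-∞ to 0/0 form:
  lim(x→∞) x - √(x² - x + 5) = 1/2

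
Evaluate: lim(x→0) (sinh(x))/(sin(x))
This is a 0/0 indeterminate form.

Apply L'Hôpital's rule: differentiate numerator and denominator separately.
  f(x) = sinh(x)   ⇒   f'(x) = cosh(x)
  g(x) = sin(x)   ⇒   g'(x) = cos(x)
  lim(x→0) f'(x)/g'(x) = lim(x→0) (cosh(x))/(cos(x))
  = 1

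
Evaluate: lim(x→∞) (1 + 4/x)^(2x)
This is an exponential indeterminate form.

For exponential indeterminate forms, take the natural log:
  Let L = lim(x→∞) (1 + 4/x)^(2x)
  Then ln(L) = lim(x→∞) [exponent × ln(base)]
  Evaluate using L'Hôpital or standard limits, then exponentiate.
  L = e^(8)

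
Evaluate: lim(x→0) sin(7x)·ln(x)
This is a 0·∞ indeterminate form.

Rewrite 0·∞ as a quotient (0/0 or ∞/∞ form), then apply L'Hôpital's rule:
  lim(x→0) sin(7x)·ln(x) = 0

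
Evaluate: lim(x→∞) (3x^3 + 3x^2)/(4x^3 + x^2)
This is an ∞/∞ indeterminate form.

Apply L'Hôpital's rule: differentiate numerator and denominator separately.
  f(x) = 3·x^3 + 3·x^2   ⇒   f'(x) = 9·x^2 + 6·x
  g(x) = 4·x^3 + x^2   ⇒   g'(x) = 12·x^2 + 2·x
  lim(x→∞) f'(x)/g'(x) = lim(x→∞) (9·x^2 + 6·x)/(12·x^2 + 2·x)
  = 3/4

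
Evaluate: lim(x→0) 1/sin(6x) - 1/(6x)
This is an ∞-∞ indeterminate form.

Combine fractions or rationalize to convert ∞-∞ to 0/0 form:
  lim(x→0) 1/sin(6x) - 1/(6x) = 0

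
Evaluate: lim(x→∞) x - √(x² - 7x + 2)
This is an ∞-∞ indeterminate form.

Combine fractions or rationalize to convert ∞-∞ to 0/0 form:
  lim(x→∞) x - √(x² - 7x + 2) = 7/2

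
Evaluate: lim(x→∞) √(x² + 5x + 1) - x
This is an ∞-∞ indeterminate form.

Combine fractions or rationalize to convert ∞-∞ to 0/0 form:
  lim(x→∞) √(x² + 5x + 1) - x = 5/2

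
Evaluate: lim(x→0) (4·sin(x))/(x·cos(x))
This is a 0/0 indeterminate form.

Apply L'Hôpital's rule: differentiate numerator and denominator separately.
  f(x) = 4·sin(x)   ⇒   f'(x) = 4·cos(x)
  g(x) = x·cos(x)   ⇒   g'(x) = -x·sin(x) + cos(x)
  lim(x→0) f'(x)/g'(x) = lim(x→0) (4·cos(x))/(-x·sin(x) + cos(x))
  = 4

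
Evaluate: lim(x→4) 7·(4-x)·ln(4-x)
This is a 0·∞ indeterminate form.

Rewrite 0·∞ as a quotient (0/0 or ∞/∞ form), then apply L'Hôpital's rule:
  lim(x→4) 7·(4-x)·ln(4-x) = 0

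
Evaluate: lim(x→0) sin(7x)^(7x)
This is an exponential indeterminate form.

For exponential indeterminate forms, take the natural log:
  Let L = lim(x→0) sin(7x)^(7x)
  Then ln(L) = lim(x→0) [exponent × ln(base)]
  Evaluate using L'Hôpital or standard limits, then exponentiate.
  L = 1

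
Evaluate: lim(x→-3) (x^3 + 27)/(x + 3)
This is a standard limit.

Factor or rationalize the expression:
  lim(x→-3) (x^3 + 27)/(x + 3) = 27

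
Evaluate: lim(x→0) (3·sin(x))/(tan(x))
This is a 0/0 indeterminate form.

Apply L'Hôpital's rule: differentiate numerator and denominator separately.
  f(x) = 3·sin(x)   ⇒   f'(x) = 3·cos(x)
  g(x) = tan(x)   ⇒   g'(x) = tan(x)^2 + 1
  lim(x→0) f'(x)/g'(x) = lim(x→0) (3·cos(x))/(tan(x)^2 + 1)
  = 3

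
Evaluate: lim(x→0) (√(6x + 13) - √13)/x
This is a standard limit.

Factor or rationalize the expression:
  lim(x→0) (√(6x + 13) - √13)/x = 3·sqrt(13)/13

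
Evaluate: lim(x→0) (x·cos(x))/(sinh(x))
This is a 0/0 indeterminate form.

Apply L'Hôpital's rule: differentiate numerator and denominator separately.
  f(x) = x·cos(x)   ⇒   f'(x) = -x·sin(x) + cos(x)
  g(x) = sinh(x)   ⇒   g'(x) = cosh(x)
  lim(x→0) f'(x)/g'(x) = lim(x→0) (-x·sin(x) + cos(x))/(cosh(x))
  = 1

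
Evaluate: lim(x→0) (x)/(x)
This is a 0/0 indeterminate form.

Apply L'Hôpital's rule: differentiate numerator and denominator separately.
  f(x) = x   ⇒   f'(x) = 1
  g(x) = x   ⇒   g'(x) = 1
  lim(x→0) f'(x)/g'(x) = lim(x→0) (1)/(1)
  = 1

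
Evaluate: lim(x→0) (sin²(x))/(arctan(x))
This is a 0/0 indeterminate form.

Apply L'Hôpital's rule: differentiate numerator and denominator separately.
  f(x) = sin(x)^2   ⇒   f'(x) = 2·sin(x)·cos(x)
  g(x) = atan(x)   ⇒   g'(x) = 1/(x^2 + 1)
  lim(x→0) f'(x)/g'(x) = lim(x→0) (2·sin(x)·cos(x))/(1/(x^2 + 1))
  = 0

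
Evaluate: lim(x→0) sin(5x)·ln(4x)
This is a 0·∞ indeterminate form.

Rewrite 0·∞ as a quotient (0/0 or ∞/∞ form), then apply L'Hôpital's rule:
  lim(x→0) sin(5x)·ln(4x) = 0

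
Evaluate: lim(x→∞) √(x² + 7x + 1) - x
This is an ∞-∞ indeterminate form.

Combine fractions or rationalize to convert ∞-∞ to 0/0 form:
  lim(x→∞) √(x² + 7x + 1) - x = 7/2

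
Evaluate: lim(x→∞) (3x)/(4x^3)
This is an ∞/∞ indeterminate form.

Apply L'Hôpital's rule: differentiate numerator and denominator separately.
  f(x) = 3·x   ⇒   f'(x) = 3
  g(x) = 4·x^3   ⇒   g'(x) = 12·x^2
  lim(x→∞) f'(x)/g'(x) = lim(x→∞) (3)/(12·x^2)
  = 0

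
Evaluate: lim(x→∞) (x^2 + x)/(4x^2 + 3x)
This is an ∞/∞ indeterminate form.

Apply L'Hôpital's rule: differentiate numerator and denominator separately.
  f(x) = x^2 + x   ⇒   f'(x) = 2·x + 1
  g(x) = 4·x^2 + 3·x   ⇒   g'(x) = 8·x + 3
  lim(x→∞) f'(x)/g'(x) = lim(x→∞) (2·x + 1)/(8·x + 3)
  = 1/4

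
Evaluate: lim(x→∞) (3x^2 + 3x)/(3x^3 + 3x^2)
This is an ∞/∞ indeterminate form.

Apply L'Hôpital's rule: differentiate numerator and denominator separately.
  f(x) = 3·x^2 + 3·x   ⇒   f'(x) = 6·x + 3
  g(x) = 3·x^3 + 3·x^2   ⇒   g'(x) = 9·x^2 + 6·x
  lim(x→∞) f'(x)/g'(x) = lim(x→∞) (6·x + 3)/(9·x^2 + 6·x)
  = 0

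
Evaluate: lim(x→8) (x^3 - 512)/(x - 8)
This is a standard limit.

Factor or rationalize the expression:
  lim(x→8) (x^3 - 512)/(x - 8) = 192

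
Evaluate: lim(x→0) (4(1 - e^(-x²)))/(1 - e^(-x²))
This is a 0/0 indeterminate form.

Apply L'Hôpital's rule: differentiate numerator and denominator separately.
  f(x) = 4 - 4·e^(-x^2)   ⇒   f'(x) = 8·x·e^(-x^2)
  g(x) = 1 - e^(-x^2)   ⇒   g'(x) = 2·x·e^(-x^2)
  lim(x→0) f'(x)/g'(x) = lim(x→0) (8·x·e^(-x^2))/(2·x·e^(-x^2))
  = 4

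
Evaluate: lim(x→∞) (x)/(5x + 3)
This is an ∞/∞ indeterminate form.

Apply L'Hôpital's rule: differentiate numerator and denominator separately.
  f(x) = x   ⇒   f'(x) = 1
  g(x) = 5·x + 3   ⇒   g'(x) = 5
  lim(x→∞) f'(x)/g'(x) = lim(x→∞) (1)/(5)
  = 1/5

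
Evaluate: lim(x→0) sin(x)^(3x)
This is an exponential indeterminate form.

For exponential indeterminate forms, take the natural log:
  Let L = lim(x→0) sin(x)^(3x)
  Then ln(L) = lim(x→0) [exponent × ln(base)]
  Evaluate using L'Hôpital or standard limits, then exponentiate.
  L = 1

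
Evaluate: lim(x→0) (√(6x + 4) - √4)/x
This is a standard limit.

Factor or rationalize the expression:
  lim(x→0) (√(6x + 4) - √4)/x = 3/2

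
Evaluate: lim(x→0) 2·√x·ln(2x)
This is a 0·∞ indeterminate form.

Rewrite 0·∞ as a quotient (0/0 or ∞/∞ form), then apply L'Hôpital's rule:
  lim(x→0) 2·√x·ln(2x) = 0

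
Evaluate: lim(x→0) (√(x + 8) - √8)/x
This is a standard limit.

Factor or rationalize the expression:
  lim(x→0) (√(x + 8) - √8)/x = sqrt(2)/8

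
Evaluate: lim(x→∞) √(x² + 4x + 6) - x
This is an ∞-∞ indeterminate form.

Combine fractions or rationalize to convert ∞-∞ to 0/0 form:
  lim(x→∞) √(x² + 4x + 6) - x = 2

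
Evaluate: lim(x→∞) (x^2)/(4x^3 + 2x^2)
This is an ∞/∞ indeterminate form.

Apply L'Hôpital's rule: differentiate numerator and denominator separately.
  f(x) = x^2   ⇒   f'(x) = 2·x
  g(x) = 4·x^3 + 2·x^2   ⇒   g'(x) = 12·x^2 + 4·x
  lim(x→∞) f'(x)/g'(x) = lim(x→∞) (2·x)/(12·x^2 + 4·x)
  = 0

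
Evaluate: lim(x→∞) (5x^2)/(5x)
This is an ∞/∞ indeterminate form.

Apply L'Hôpital's rule: differentiate numerator and denominator separately.
  f(x) = 5·x^2   ⇒   f'(x) = 10·x
  g(x) = 5·x   ⇒   g'(x) = 5
  lim(x→∞) f'(x)/g'(x) = lim(x→∞) (10·x)/(5)
  = ∞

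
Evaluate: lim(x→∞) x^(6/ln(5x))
This is an exponential indeterminate form.

For exponential indeterminate forms, take the natural log:
  Let L = lim(x→∞) x^(6/ln(5x))
  Then ln(L) = lim(x→∞) [exponent × ln(base)]
  Evaluate using L'Hôpital or standard limits, then exponentiate.
  L = e^(6)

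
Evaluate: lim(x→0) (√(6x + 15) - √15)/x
This is a standard limit.

Factor or rationalize the expression:
  lim(x→0) (√(6x + 15) - √15)/x = sqrt(15)/5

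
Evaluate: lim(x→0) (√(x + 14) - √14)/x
This is a standard limit.

Factor or rationalize the expression:
  lim(x→0) (√(x + 14) - √14)/x = sqrt(14)/28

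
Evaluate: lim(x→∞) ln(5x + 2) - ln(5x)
This is an ∞-∞ indeterminate form.

Combine fractions or rationalize to convert ∞-∞ to 0/0 form:
  lim(x→∞) ln(5x + 2) - ln(5x) = 0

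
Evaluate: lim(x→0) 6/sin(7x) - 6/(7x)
This is an ∞-∞ indeterminate form.

Combine fractions or rationalize to convert ∞-∞ to 0/0 form:
  lim(x→0) 6/sin(7x) - 6/(7x) = 0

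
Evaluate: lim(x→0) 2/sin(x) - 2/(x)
This is an ∞-∞ indeterminate form.

Combine fractions or rationalize to convert ∞-∞ to 0/0 form:
  lim(x→0) 2/sin(x) - 2/(x) = 0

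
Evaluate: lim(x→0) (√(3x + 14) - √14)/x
This is a standard limit.

Factor or rationalize the expression:
  lim(x→0) (√(3x + 14) - √14)/x = 3·sqrt(14)/28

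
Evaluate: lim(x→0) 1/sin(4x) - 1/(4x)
This is an ∞-∞ indeterminate form.

Combine fractions or rationalize to convert ∞-∞ to 0/0 form:
  lim(x→0) 1/sin(4x) - 1/(4x) = 0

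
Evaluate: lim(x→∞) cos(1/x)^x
This is an exponential indeterminate form.

For exponential indeterminate forms, take the natural log:
  Let L = lim(x→∞) cos(1/x)^x
  Then ln(L) = lim(x→∞) [exponent × ln(base)]
  Evaluate using L'Hôpital or standard limits, then exponentiate.
  L = 1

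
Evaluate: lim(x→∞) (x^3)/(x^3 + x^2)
This is an ∞/∞ indeterminate form.

Apply L'Hôpital's rule: differentiate numerator and denominator separately.
  f(x) = x^3   ⇒   f'(x) = 3·x^2
  g(x) = x^3 + x^2   ⇒   g'(x) = 3·x^2 + 2·x
  lim(x→∞) f'(x)/g'(x) = lim(x→∞) (3·x^2)/(3·x^2 + 2·x)
  = 1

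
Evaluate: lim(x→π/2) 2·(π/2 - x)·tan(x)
This is a 0·∞ indeterminate form.

Rewrite 0·∞ as a quotient (0/0 or ∞/∞ form), then apply L'Hôpital's rule:
  lim(x→π/2) 2·(π/2 - x)·tan(x) = 2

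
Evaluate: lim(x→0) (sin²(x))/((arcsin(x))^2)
This is a 0/0 indeterminate form.

Apply L'Hôpital's rule: differentiate numerator and denominator separately.
  f(x) = sin(x)^2   ⇒   f'(x) = 2·sin(x)·cos(x)
  g(x) = asin(x)^2   ⇒   g'(x) = 2·asin(x)/sqrt(1 - x^2)
  lim(x→0) f'(x)/g'(x) = lim(x→0) (2·sin(x)·cos(x))/(2·asin(x)/sqrt(1 - x^2))
  = 1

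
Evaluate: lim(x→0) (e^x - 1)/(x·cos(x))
This is a 0/0 indeterminate form.

Apply L'Hôpital's rule: differentiate numerator and denominator separately.
  f(x) = e^(x) - 1   ⇒   f'(x) = e^(x)
  g(x) = x·cos(x)   ⇒   g'(x) = -x·sin(x) + cos(x)
  lim(x→0) f'(x)/g'(x) = lim(x→0) (e^(x))/(-x·sin(x) + cos(x))
  = 1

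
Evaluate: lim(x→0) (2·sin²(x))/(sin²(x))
This is a 0/0 indeterminate form.

Apply L'Hôpital's rule: differentiate numerator and denominator separately.
  f(x) = 2·sin(x)^2   ⇒   f'(x) = 4·sin(x)·cos(x)
  g(x) = sin(x)^2   ⇒   g'(x) = 2·sin(x)·cos(x)
  lim(x→0) f'(x)/g'(x) = lim(x→0) (4·sin(x)·cos(x))/(2·sin(x)·cos(x))
  = 2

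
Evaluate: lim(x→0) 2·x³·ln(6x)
This is a 0·∞ indeterminate form.

Rewrite 0·∞ as a quotient (0/0 or ∞/∞ form), then apply L'Hôpital's rule:
  lim(x→0) 2·x³·ln(6x) = 0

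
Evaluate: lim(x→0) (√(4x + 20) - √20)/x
This is a standard limit.

Factor or rationalize the expression:
  lim(x→0) (√(4x + 20) - √20)/x = sqrt(5)/5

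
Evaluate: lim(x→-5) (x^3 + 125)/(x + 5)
This is a standard limit.

Factor or rationalize the expression:
  lim(x→-5) (x^3 + 125)/(x + 5) = 75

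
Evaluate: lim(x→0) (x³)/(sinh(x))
This is a 0/0 indeterminate form.

Apply L'Hôpital's rule: differentiate numerator and denominator separately.
  f(x) = x^3   ⇒   f'(x) = 3·x^2
  g(x) = sinh(x)   ⇒   g'(x) = cosh(x)
  lim(x→0) f'(x)/g'(x) = lim(x→0) (3·x^2)/(cosh(x))
  = 0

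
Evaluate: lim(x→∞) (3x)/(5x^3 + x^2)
This is an ∞/∞ indeterminate form.

Apply L'Hôpital's rule: differentiate numerator and denominator separately.
  f(x) = 3·x   ⇒   f'(x) = 3
  g(x) = 5·x^3 + x^2   ⇒   g'(x) = 15·x^2 + 2·x
  lim(x→∞) f'(x)/g'(x) = lim(x→∞) (3)/(15·x^2 + 2·x)
  = 0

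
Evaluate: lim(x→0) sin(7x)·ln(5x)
This is a 0·∞ indeterminate form.

Rewrite 0·∞ as a quotient (0/0 or ∞/∞ form), then apply L'Hôpital's rule:
  lim(x→0) sin(7x)·ln(5x) = 0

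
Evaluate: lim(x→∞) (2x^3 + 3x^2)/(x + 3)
This is an ∞/∞ indeterminate form.

Apply L'Hôpital's rule: differentiate numerator and denominator separately.
  f(x) = 2·x^3 + 3·x^2   ⇒   f'(x) = 6·x^2 + 6·x
  g(x) = x + 3   ⇒   g'(x) = 1
  lim(x→∞) f'(x)/g'(x) = lim(x→∞) (6·x^2 + 6·x)/(1)
  = ∞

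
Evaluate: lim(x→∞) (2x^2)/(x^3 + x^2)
This is an ∞/∞ indeterminate form.

Apply L'Hôpital's rule: differentiate numerator and denominator separately.
  f(x) = 2·x^2   ⇒   f'(x) = 4·x
  g(x) = x^3 + x^2   ⇒   g'(x) = 3·x^2 + 2·x
  lim(x→∞) f'(x)/g'(x) = lim(x→∞) (4·x)/(3·x^2 + 2·x)
  = 0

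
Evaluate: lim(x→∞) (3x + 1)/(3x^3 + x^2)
This is an ∞/∞ indeterminate form.

Apply L'Hôpital's rule: differentiate numerator and denominator separately.
  f(x) = 3·x + 1   ⇒   f'(x) = 3
  g(x) = 3·x^3 + x^2   ⇒   g'(x) = 9·x^2 + 2·x
  lim(x→∞) f'(x)/g'(x) = lim(x→∞) (3)/(9·x^2 + 2·x)
  = 0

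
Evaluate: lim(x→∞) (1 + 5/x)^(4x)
This is an exponential indeterminate form.

For exponential indeterminate forms, take the natural log:
  Let L = lim(x→∞) (1 + 5/x)^(4x)
  Then ln(L) = lim(x→∞) [exponent × ln(base)]
  Evaluate using L'Hôpital or standard limits, then exponentiate.
  L = e^(20)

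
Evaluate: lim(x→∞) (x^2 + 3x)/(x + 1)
This is an ∞/∞ indeterminate form.

Apply L'Hôpital's rule: differentiate numerator and denominator separately.
  f(x) = x^2 + 3·x   ⇒   f'(x) = 2·x + 3
  g(x) = x + 1   ⇒   g'(x) = 1
  lim(x→∞) f'(x)/g'(x) = lim(x→∞) (2·x + 3)/(1)
  = ∞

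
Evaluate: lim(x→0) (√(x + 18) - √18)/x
This is a standard limit.

Factor or rationalize the expression:
  lim(x→0) (√(x + 18) - √18)/x = sqrt(2)/12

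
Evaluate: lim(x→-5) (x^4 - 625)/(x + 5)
This is a standard limit.

Factor or rationalize the expression:
  lim(x→-5) (x^4 - 625)/(x + 5) = -500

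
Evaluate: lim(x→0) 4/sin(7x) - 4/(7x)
This is an ∞-∞ indeterminate form.

Combine fractions or rationalize to convert ∞-∞ to 0/0 form:
  lim(x→0) 4/sin(7x) - 4/(7x) = 0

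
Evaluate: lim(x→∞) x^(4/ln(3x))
This is an exponential indeterminate form.

For exponential indeterminate forms, take the natural log:
  Let L = lim(x→∞) x^(4/ln(3x))
  Then ln(L) = lim(x→∞) [exponent × ln(base)]
  Evaluate using L'Hôpital or standard limits, then exponentiate.
  L = e^(4)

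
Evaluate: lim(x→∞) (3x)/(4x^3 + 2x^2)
This is an ∞/∞ indeterminate form.

Apply L'Hôpital's rule: differentiate numerator and denominator separately.
  f(x) = 3·x   ⇒   f'(x) = 3
  g(x) = 4·x^3 + 2·x^2   ⇒   g'(x) = 12·x^2 + 4·x
  lim(x→∞) f'(x)/g'(x) = lim(x→∞) (3)/(12·x^2 + 4·x)
  = 0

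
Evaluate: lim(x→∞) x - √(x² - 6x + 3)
This is an ∞-∞ indeterminate form.

Combine fractions or rationalize to convert ∞-∞ to 0/0 form:
  lim(x→∞) x - √(x² - 6x + 3) = 3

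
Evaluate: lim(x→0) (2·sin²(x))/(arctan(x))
This is a 0/0 indeterminate form.

Apply L'Hôpital's rule: differentiate numerator and denominator separately.
  f(x) = 2·sin(x)^2   ⇒   f'(x) = 4·sin(x)·cos(x)
  g(x) = atan(x)   ⇒   g'(x) = 1/(x^2 + 1)
  lim(x→0) f'(x)/g'(x) = lim(x→0) (4·sin(x)·cos(x))/(1/(x^2 + 1))
  = 0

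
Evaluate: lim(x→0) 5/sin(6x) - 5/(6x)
This is an ∞-∞ indeterminate form.

Combine fractions or rationalize to convert ∞-∞ to 0/0 form:
  lim(x→0) 5/sin(6x) - 5/(6x) = 0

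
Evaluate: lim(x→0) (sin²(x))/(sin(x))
This is a 0/0 indeterminate form.

Apply L'Hôpital's rule: differentiate numerator and denominator separately.
  f(x) = sin(x)^2   ⇒   f'(x) = 2·sin(x)·cos(x)
  g(x) = sin(x)   ⇒   g'(x) = cos(x)
  lim(x→0) f'(x)/g'(x) = lim(x→0) (2·sin(x)·cos(x))/(cos(x))
  = 0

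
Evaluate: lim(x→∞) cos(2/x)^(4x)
This is an exponential indeterminate form.

For exponential indeterminate forms, take the natural log:
  Let L = lim(x→∞) cos(2/x)^(4x)
  Then ln(L) = lim(x→∞) [exponent × ln(base)]
  Evaluate using L'Hôpital or standard limits, then exponentiate.
  L = 1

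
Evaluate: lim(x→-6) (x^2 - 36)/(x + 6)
This is a standard limit.

Factor or rationalize the expression:
  lim(x→-6) (x^2 - 36)/(x + 6) = -12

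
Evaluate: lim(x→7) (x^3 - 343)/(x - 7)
This is a standard limit.

Factor or rationalize the expression:
  lim(x→7) (x^3 - 343)/(x - 7) = 147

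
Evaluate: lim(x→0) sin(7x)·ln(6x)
This is a 0·∞ indeterminate form.

Rewrite 0·∞ as a quotient (0/0 or ∞/∞ form), then apply L'Hôpital's rule:
  lim(x→0) sin(7x)·ln(6x) = 0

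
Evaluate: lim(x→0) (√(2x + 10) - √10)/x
This is a standard limit.

Factor or rationalize the expression:
  lim(x→0) (√(2x + 10) - √10)/x = sqrt(10)/10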